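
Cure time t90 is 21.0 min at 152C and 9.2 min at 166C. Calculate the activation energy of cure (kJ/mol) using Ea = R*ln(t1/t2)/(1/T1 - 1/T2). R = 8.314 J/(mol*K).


T1 = 425.15 K, T2 = 439.15 K
1/T1 - 1/T2 = 7.4985e-05
ln(t1/t2) = ln(21.0/9.2) = 0.8253
Ea = 8.314 * 0.8253 / 7.4985e-05 = 91507.9600 J/mol
Ea = 91.51 kJ/mol

91.51 kJ/mol


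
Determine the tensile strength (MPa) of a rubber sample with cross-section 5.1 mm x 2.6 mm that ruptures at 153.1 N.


Area = width * thickness = 5.1 * 2.6 = 13.26 mm^2
TS = force / area = 153.1 / 13.26 = 11.55 MPa

11.55 MPa


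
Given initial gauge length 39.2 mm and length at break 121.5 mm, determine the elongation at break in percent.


Elongation = (Lf - L0) / L0 * 100
= (121.5 - 39.2) / 39.2 * 100
= 82.3 / 39.2 * 100
= 209.9%

209.9%


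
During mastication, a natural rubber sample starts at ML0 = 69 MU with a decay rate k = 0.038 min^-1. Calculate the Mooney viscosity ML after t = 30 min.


ML = ML0 * exp(-k * t)
ML = 69 * exp(-0.038 * 30)
ML = 69 * 0.3198
ML = 22.07 MU

22.07 MU


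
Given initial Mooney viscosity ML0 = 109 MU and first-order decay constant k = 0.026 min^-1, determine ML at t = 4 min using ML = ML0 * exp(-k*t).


ML = ML0 * exp(-k * t)
ML = 109 * exp(-0.026 * 4)
ML = 109 * 0.9012
ML = 98.23 MU

98.23 MU


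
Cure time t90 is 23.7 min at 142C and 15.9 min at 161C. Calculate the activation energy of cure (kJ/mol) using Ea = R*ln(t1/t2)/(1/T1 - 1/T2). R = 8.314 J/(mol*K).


T1 = 415.15 K, T2 = 434.15 K
1/T1 - 1/T2 = 1.0542e-04
ln(t1/t2) = ln(23.7/15.9) = 0.3992
Ea = 8.314 * 0.3992 / 1.0542e-04 = 31480.6624 J/mol
Ea = 31.48 kJ/mol

31.48 kJ/mol


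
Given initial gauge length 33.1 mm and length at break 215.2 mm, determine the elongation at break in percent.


Elongation = (Lf - L0) / L0 * 100
= (215.2 - 33.1) / 33.1 * 100
= 182.1 / 33.1 * 100
= 550.2%

550.2%


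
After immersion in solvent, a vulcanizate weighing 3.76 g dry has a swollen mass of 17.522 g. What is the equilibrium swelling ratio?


Q = W_swollen / W_dry
Q = 17.522 / 3.76
Q = 4.66

Q = 4.66


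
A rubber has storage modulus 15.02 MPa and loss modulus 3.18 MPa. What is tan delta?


tan delta = E'' / E'
= 3.18 / 15.02
= 0.2117

tan delta = 0.2117


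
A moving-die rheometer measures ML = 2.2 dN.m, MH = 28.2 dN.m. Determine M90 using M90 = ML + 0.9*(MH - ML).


M90 = ML + 0.9 * (MH - ML)
M90 = 2.2 + 0.9 * (28.2 - 2.2)
M90 = 2.2 + 0.9 * 26.0
M90 = 25.6 dN.m

25.6 dN.m


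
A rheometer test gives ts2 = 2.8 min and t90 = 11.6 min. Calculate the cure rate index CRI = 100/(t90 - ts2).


CRI = 100 / (t90 - ts2)
= 100 / (11.6 - 2.8)
= 100 / 8.8
= 11.36 min^-1

11.36 min^-1


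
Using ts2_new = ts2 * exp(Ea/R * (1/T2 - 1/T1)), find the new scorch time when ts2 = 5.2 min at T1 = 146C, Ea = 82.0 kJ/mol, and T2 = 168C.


Convert temperatures: T1 = 146 + 273.15 = 419.15 K, T2 = 168 + 273.15 = 441.15 K
ts2_new = 5.2 * exp(82000 / 8.314 * (1/441.15 - 1/419.15))
1/T2 - 1/T1 = -1.1898e-04
ts2_new = 1.61 min

1.61 min


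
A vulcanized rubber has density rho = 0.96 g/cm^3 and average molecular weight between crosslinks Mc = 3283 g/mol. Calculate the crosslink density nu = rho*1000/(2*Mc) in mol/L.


nu = rho * 1000 / (2 * Mc)
nu = 0.96 * 1000 / (2 * 3283)
nu = 960.0 / 6566
nu = 0.1462 mol/L

0.1462 mol/L


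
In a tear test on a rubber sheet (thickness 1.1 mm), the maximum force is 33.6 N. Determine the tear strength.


Tear strength = force / thickness
= 33.6 / 1.1
= 30.55 N/mm

30.55 N/mm


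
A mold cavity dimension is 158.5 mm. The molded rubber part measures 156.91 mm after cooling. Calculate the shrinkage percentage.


Shrinkage = (mold - part) / mold * 100
= (158.5 - 156.91) / 158.5 * 100
= 1.59 / 158.5 * 100
= 1.0%

1.0%


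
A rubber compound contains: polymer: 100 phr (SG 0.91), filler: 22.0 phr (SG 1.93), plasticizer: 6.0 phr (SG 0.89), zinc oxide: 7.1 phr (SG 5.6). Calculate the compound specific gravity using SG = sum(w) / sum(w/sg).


Sum of weights = 135.1
Volume contributions:
  polymer: 100/0.91 = 109.8901
  filler: 22.0/1.93 = 11.3990
  plasticizer: 6.0/0.89 = 6.7416
  zinc oxide: 7.1/5.6 = 1.2679
Sum of volumes = 129.2985
SG = 135.1 / 129.2985 = 1.045

SG = 1.045


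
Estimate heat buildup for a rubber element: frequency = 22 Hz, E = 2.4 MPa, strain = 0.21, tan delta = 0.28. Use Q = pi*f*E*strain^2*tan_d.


Q = pi * f * E * strain^2 * tan_d
= pi * 22 * 2.4 * 0.21^2 * 0.28
= pi * 22 * 2.4 * 0.0441 * 0.28
= 2.0482

Q = 2.0482


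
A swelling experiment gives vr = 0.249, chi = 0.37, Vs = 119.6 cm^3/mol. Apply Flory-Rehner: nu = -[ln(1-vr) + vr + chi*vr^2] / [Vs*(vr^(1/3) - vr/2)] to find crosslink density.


ln(1 - vr) = ln(1 - 0.249) = -0.2863
Numerator = -((-0.2863) + 0.249 + 0.37 * 0.249^2) = 0.0144
Denominator = 119.6 * (0.249^(1/3) - 0.249/2) = 60.3525
nu = 0.0144 / 60.3525 = 2.3875e-04 mol/cm^3

2.3875e-04 mol/cm^3


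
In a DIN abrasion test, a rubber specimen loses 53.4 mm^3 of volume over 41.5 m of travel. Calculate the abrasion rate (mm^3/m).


Rate = volume_loss / distance
= 53.4 / 41.5
= 1.287 mm^3/m

1.287 mm^3/m


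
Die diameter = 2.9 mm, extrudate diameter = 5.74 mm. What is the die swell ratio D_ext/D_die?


Die swell ratio = D_extrudate / D_die
= 5.74 / 2.9
= 1.979

Die swell = 1.979


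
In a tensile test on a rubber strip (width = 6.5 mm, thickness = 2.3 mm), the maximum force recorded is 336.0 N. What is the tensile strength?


Area = width * thickness = 6.5 * 2.3 = 14.95 mm^2
TS = force / area = 336.0 / 14.95 = 22.47 MPa

22.47 MPa


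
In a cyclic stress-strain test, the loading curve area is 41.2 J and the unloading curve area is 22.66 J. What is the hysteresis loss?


Hysteresis loss = loading - unloading
= 41.2 - 22.66
= 18.54 J

18.54 J


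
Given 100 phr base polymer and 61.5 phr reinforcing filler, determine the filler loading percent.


Filler % = filler / (rubber + filler) * 100
= 61.5 / (100 + 61.5) * 100
= 61.5 / 161.5 * 100
= 38.08%

38.08%


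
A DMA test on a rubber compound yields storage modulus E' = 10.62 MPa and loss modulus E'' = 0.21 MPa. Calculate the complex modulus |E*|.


|E*| = sqrt(E'^2 + E''^2)
= sqrt(10.62^2 + 0.21^2)
= sqrt(112.7844 + 0.0441)
= 10.622 MPa

10.622 MPa


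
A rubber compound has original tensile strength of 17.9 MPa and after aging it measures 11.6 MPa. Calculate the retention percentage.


Retention = aged / original * 100
= 11.6 / 17.9 * 100
= 64.8%

64.8%


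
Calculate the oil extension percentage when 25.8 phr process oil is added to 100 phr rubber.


Oil % = oil / (100 + oil) * 100
= 25.8 / (100 + 25.8) * 100
= 25.8 / 125.8 * 100
= 20.51%

20.51%


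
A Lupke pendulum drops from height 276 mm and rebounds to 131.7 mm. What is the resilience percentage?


Resilience = h_rebound / h_drop * 100
= 131.7 / 276 * 100
= 47.7%

47.7%


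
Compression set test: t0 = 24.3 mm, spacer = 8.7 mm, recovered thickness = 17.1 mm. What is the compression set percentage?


CS = (t0 - recovered) / (t0 - ts) * 100
= (24.3 - 17.1) / (24.3 - 8.7) * 100
= 7.2 / 15.6 * 100
= 46.2%

46.2%


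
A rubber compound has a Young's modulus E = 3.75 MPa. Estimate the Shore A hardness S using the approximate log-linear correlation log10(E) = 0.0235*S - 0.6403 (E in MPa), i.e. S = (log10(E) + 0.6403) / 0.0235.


log10(E) = 0.0235*S - 0.6403  =>  S = (log10(E) + 0.6403) / 0.0235
log10(3.75) = 0.574031
S = (0.574031 + 0.6403) / 0.0235 = 1.214331 / 0.0235
S = 51.7

Shore A = 51.7


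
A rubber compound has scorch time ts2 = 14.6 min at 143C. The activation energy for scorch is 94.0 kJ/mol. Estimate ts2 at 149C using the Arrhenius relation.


Convert temperatures: T1 = 143 + 273.15 = 416.15 K, T2 = 149 + 273.15 = 422.15 K
ts2_new = 14.6 * exp(94000 / 8.314 * (1/422.15 - 1/416.15))
1/T2 - 1/T1 = -3.4153e-05
ts2_new = 9.92 min

9.92 min


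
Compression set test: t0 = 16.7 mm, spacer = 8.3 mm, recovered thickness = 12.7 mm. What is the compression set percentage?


CS = (t0 - recovered) / (t0 - ts) * 100
= (16.7 - 12.7) / (16.7 - 8.3) * 100
= 4.0 / 8.4 * 100
= 47.6%

47.6%


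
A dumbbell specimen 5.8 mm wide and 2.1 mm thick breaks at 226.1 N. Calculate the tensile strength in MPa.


Area = width * thickness = 5.8 * 2.1 = 12.18 mm^2
TS = force / area = 226.1 / 12.18 = 18.56 MPa

18.56 MPa


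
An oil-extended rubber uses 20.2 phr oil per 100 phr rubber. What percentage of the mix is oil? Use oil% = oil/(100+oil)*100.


Oil % = oil / (100 + oil) * 100
= 20.2 / (100 + 20.2) * 100
= 20.2 / 120.2 * 100
= 16.81%

16.81%


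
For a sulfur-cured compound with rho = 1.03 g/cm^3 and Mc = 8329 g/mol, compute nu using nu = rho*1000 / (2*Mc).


nu = rho * 1000 / (2 * Mc)
nu = 1.03 * 1000 / (2 * 8329)
nu = 1030.0 / 16658
nu = 0.0618 mol/L

0.0618 mol/L


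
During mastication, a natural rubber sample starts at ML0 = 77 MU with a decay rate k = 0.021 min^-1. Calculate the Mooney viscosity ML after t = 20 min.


ML = ML0 * exp(-k * t)
ML = 77 * exp(-0.021 * 20)
ML = 77 * 0.6570
ML = 50.59 MU

50.59 MU


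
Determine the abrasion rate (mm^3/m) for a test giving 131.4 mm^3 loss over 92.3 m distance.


Rate = volume_loss / distance
= 131.4 / 92.3
= 1.424 mm^3/m

1.424 mm^3/m


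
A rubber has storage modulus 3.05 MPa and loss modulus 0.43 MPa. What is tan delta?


tan delta = E'' / E'
= 0.43 / 3.05
= 0.141

tan delta = 0.141


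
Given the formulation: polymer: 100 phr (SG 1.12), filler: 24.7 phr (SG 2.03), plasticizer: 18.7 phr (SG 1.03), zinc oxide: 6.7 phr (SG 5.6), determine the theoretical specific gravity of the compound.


Sum of weights = 150.1
Volume contributions:
  polymer: 100/1.12 = 89.2857
  filler: 24.7/2.03 = 12.1675
  plasticizer: 18.7/1.03 = 18.1553
  zinc oxide: 6.7/5.6 = 1.1964
Sum of volumes = 120.8050
SG = 150.1 / 120.8050 = 1.242

SG = 1.242


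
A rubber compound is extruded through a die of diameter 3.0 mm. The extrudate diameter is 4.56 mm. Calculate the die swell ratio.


Die swell ratio = D_extrudate / D_die
= 4.56 / 3.0
= 1.52

Die swell = 1.52


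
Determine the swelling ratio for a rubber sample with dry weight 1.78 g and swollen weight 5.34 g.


Q = W_swollen / W_dry
Q = 5.34 / 1.78
Q = 3.0

Q = 3.0


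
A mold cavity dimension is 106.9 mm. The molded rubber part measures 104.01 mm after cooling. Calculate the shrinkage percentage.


Shrinkage = (mold - part) / mold * 100
= (106.9 - 104.01) / 106.9 * 100
= 2.89 / 106.9 * 100
= 2.7%

2.7%


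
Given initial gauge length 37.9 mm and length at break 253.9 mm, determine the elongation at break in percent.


Elongation = (Lf - L0) / L0 * 100
= (253.9 - 37.9) / 37.9 * 100
= 216.0 / 37.9 * 100
= 569.9%

569.9%


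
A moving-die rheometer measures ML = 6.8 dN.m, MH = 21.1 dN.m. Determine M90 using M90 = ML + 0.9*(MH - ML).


M90 = ML + 0.9 * (MH - ML)
M90 = 6.8 + 0.9 * (21.1 - 6.8)
M90 = 6.8 + 0.9 * 14.3
M90 = 19.67 dN.m

19.67 dN.m


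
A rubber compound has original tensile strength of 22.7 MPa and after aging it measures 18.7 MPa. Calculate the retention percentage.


Retention = aged / original * 100
= 18.7 / 22.7 * 100
= 82.4%

82.4%


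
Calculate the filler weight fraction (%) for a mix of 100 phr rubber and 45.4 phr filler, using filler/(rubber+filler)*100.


Filler % = filler / (rubber + filler) * 100
= 45.4 / (100 + 45.4) * 100
= 45.4 / 145.4 * 100
= 31.22%

31.22%


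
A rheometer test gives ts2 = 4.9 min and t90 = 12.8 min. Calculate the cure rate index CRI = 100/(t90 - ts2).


CRI = 100 / (t90 - ts2)
= 100 / (12.8 - 4.9)
= 100 / 7.9
= 12.66 min^-1

12.66 min^-1


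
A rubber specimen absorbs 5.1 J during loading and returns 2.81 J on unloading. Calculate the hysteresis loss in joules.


Hysteresis loss = loading - unloading
= 5.1 - 2.81
= 2.29 J

2.29 J


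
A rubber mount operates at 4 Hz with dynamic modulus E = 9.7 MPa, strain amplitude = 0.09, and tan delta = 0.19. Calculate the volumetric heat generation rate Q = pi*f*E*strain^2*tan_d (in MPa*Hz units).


Q = pi * f * E * strain^2 * tan_d
= pi * 4 * 9.7 * 0.09^2 * 0.19
= pi * 4 * 9.7 * 0.0081 * 0.19
= 0.1876

Q = 0.1876


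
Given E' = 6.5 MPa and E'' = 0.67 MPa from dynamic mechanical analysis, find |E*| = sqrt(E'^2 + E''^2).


|E*| = sqrt(E'^2 + E''^2)
= sqrt(6.5^2 + 0.67^2)
= sqrt(42.2500 + 0.4489)
= 6.534 MPa

6.534 MPa


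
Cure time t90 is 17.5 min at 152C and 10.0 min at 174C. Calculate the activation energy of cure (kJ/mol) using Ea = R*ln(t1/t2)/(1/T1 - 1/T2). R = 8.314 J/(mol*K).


T1 = 425.15 K, T2 = 447.15 K
1/T1 - 1/T2 = 1.1573e-04
ln(t1/t2) = ln(17.5/10.0) = 0.5596
Ea = 8.314 * 0.5596 / 1.1573e-04 = 40204.3196 J/mol
Ea = 40.2 kJ/mol

40.2 kJ/mol


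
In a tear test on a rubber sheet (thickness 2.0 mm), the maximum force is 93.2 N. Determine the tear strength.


Tear strength = force / thickness
= 93.2 / 2.0
= 46.6 N/mm

46.6 N/mm


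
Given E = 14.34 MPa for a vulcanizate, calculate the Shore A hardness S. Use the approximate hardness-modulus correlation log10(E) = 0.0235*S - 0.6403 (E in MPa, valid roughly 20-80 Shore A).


log10(E) = 0.0235*S - 0.6403  =>  S = (log10(E) + 0.6403) / 0.0235
log10(14.34) = 1.156549
S = (1.156549 + 0.6403) / 0.0235 = 1.796849 / 0.0235
S = 76.5

Shore A = 76.5


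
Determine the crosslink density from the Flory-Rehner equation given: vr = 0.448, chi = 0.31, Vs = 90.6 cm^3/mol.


ln(1 - vr) = ln(1 - 0.448) = -0.5942
Numerator = -((-0.5942) + 0.448 + 0.31 * 0.448^2) = 0.0840
Denominator = 90.6 * (0.448^(1/3) - 0.448/2) = 49.0302
nu = 0.0840 / 49.0302 = 0.0017 mol/cm^3

0.0017 mol/cm^3


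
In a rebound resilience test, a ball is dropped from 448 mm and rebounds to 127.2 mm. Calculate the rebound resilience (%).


Resilience = h_rebound / h_drop * 100
= 127.2 / 448 * 100
= 28.4%

28.4%


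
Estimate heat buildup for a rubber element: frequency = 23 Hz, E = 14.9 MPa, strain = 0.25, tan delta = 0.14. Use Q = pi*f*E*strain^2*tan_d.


Q = pi * f * E * strain^2 * tan_d
= pi * 23 * 14.9 * 0.25^2 * 0.14
= pi * 23 * 14.9 * 0.0625 * 0.14
= 9.4205

Q = 9.4205


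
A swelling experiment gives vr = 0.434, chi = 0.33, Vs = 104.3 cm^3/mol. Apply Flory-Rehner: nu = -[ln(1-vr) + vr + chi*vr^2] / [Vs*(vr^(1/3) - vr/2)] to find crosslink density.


ln(1 - vr) = ln(1 - 0.434) = -0.5692
Numerator = -((-0.5692) + 0.434 + 0.33 * 0.434^2) = 0.0730
Denominator = 104.3 * (0.434^(1/3) - 0.434/2) = 56.3342
nu = 0.0730 / 56.3342 = 0.0013 mol/cm^3

0.0013 mol/cm^3


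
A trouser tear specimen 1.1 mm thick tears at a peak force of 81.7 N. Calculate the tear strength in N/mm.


Tear strength = force / thickness
= 81.7 / 1.1
= 74.27 N/mm

74.27 N/mm


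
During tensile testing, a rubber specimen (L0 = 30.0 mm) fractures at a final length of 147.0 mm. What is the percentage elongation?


Elongation = (Lf - L0) / L0 * 100
= (147.0 - 30.0) / 30.0 * 100
= 117.0 / 30.0 * 100
= 390.0%

390.0%


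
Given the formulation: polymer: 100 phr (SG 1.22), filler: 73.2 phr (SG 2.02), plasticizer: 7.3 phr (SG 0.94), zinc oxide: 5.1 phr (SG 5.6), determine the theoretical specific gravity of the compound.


Sum of weights = 185.6
Volume contributions:
  polymer: 100/1.22 = 81.9672
  filler: 73.2/2.02 = 36.2376
  plasticizer: 7.3/0.94 = 7.7660
  zinc oxide: 5.1/5.6 = 0.9107
Sum of volumes = 126.8815
SG = 185.6 / 126.8815 = 1.463

SG = 1.463


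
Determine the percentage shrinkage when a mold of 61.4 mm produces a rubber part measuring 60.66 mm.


Shrinkage = (mold - part) / mold * 100
= (61.4 - 60.66) / 61.4 * 100
= 0.74 / 61.4 * 100
= 1.21%

1.21%


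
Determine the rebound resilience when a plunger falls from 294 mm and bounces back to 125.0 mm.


Resilience = h_rebound / h_drop * 100
= 125.0 / 294 * 100
= 42.5%

42.5%


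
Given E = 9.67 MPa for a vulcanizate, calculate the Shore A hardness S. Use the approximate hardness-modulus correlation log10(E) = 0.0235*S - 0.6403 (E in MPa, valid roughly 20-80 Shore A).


log10(E) = 0.0235*S - 0.6403  =>  S = (log10(E) + 0.6403) / 0.0235
log10(9.67) = 0.985426
S = (0.985426 + 0.6403) / 0.0235 = 1.625726 / 0.0235
S = 69.2

Shore A = 69.2


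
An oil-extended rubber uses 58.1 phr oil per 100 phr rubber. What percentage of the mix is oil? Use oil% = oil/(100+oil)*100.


Oil % = oil / (100 + oil) * 100
= 58.1 / (100 + 58.1) * 100
= 58.1 / 158.1 * 100
= 36.75%

36.75%


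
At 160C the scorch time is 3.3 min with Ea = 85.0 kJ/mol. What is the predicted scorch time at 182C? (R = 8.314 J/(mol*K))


Convert temperatures: T1 = 160 + 273.15 = 433.15 K, T2 = 182 + 273.15 = 455.15 K
ts2_new = 3.3 * exp(85000 / 8.314 * (1/455.15 - 1/433.15))
1/T2 - 1/T1 = -1.1159e-04
ts2_new = 1.05 min

1.05 min


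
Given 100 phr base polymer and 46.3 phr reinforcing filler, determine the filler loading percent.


Filler % = filler / (rubber + filler) * 100
= 46.3 / (100 + 46.3) * 100
= 46.3 / 146.3 * 100
= 31.65%

31.65%


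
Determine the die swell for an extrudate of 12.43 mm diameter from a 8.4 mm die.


Die swell ratio = D_extrudate / D_die
= 12.43 / 8.4
= 1.48

Die swell = 1.48


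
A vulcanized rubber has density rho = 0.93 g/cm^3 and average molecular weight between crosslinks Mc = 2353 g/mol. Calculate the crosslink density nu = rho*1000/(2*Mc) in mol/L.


nu = rho * 1000 / (2 * Mc)
nu = 0.93 * 1000 / (2 * 2353)
nu = 930.0 / 4706
nu = 0.1976 mol/L

0.1976 mol/L


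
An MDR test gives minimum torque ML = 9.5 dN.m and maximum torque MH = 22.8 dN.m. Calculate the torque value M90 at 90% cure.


M90 = ML + 0.9 * (MH - ML)
M90 = 9.5 + 0.9 * (22.8 - 9.5)
M90 = 9.5 + 0.9 * 13.3
M90 = 21.47 dN.m

21.47 dN.m


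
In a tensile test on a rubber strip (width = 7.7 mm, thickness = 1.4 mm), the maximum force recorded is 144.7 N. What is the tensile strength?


Area = width * thickness = 7.7 * 1.4 = 10.78 mm^2
TS = force / area = 144.7 / 10.78 = 13.42 MPa

13.42 MPa


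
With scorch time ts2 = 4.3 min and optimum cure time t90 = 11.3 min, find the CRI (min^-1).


CRI = 100 / (t90 - ts2)
= 100 / (11.3 - 4.3)
= 100 / 7.0
= 14.29 min^-1

14.29 min^-1


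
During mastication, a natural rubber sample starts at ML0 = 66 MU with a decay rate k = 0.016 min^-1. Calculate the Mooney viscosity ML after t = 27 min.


ML = ML0 * exp(-k * t)
ML = 66 * exp(-0.016 * 27)
ML = 66 * 0.6492
ML = 42.85 MU

42.85 MU


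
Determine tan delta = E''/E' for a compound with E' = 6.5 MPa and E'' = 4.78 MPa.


tan delta = E'' / E'
= 4.78 / 6.5
= 0.7354

tan delta = 0.7354


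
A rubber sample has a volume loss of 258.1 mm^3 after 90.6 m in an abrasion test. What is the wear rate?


Rate = volume_loss / distance
= 258.1 / 90.6
= 2.849 mm^3/m

2.849 mm^3/m


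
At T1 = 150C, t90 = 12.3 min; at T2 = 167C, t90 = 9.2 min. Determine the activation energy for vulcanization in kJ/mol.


T1 = 423.15 K, T2 = 440.15 K
1/T1 - 1/T2 = 9.1275e-05
ln(t1/t2) = ln(12.3/9.2) = 0.2904
Ea = 8.314 * 0.2904 / 9.1275e-05 = 26451.2651 J/mol
Ea = 26.45 kJ/mol

26.45 kJ/mol


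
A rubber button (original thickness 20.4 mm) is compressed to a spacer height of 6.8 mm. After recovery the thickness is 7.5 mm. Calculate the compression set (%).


CS = (t0 - recovered) / (t0 - ts) * 100
= (20.4 - 7.5) / (20.4 - 6.8) * 100
= 12.9 / 13.6 * 100
= 94.9%

94.9%


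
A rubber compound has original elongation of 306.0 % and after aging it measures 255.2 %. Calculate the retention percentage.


Retention = aged / original * 100
= 255.2 / 306.0 * 100
= 83.4%

83.4%


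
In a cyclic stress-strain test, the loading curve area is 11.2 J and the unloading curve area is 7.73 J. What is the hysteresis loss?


Hysteresis loss = loading - unloading
= 11.2 - 7.73
= 3.47 J

3.47 J


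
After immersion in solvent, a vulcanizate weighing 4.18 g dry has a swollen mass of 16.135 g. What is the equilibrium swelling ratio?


Q = W_swollen / W_dry
Q = 16.135 / 4.18
Q = 3.86

Q = 3.86


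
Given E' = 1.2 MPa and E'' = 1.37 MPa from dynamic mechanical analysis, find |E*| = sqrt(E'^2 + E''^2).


|E*| = sqrt(E'^2 + E''^2)
= sqrt(1.2^2 + 1.37^2)
= sqrt(1.4400 + 1.8769)
= 1.821 MPa

1.821 MPa


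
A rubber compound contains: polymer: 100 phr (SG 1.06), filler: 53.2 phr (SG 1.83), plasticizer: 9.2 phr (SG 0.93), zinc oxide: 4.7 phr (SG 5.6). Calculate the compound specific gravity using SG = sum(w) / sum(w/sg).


Sum of weights = 167.1
Volume contributions:
  polymer: 100/1.06 = 94.3396
  filler: 53.2/1.83 = 29.0710
  plasticizer: 9.2/0.93 = 9.8925
  zinc oxide: 4.7/5.6 = 0.8393
Sum of volumes = 134.1424
SG = 167.1 / 134.1424 = 1.246

SG = 1.246


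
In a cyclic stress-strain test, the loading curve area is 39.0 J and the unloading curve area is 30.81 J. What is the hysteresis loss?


Hysteresis loss = loading - unloading
= 39.0 - 30.81
= 8.19 J

8.19 J


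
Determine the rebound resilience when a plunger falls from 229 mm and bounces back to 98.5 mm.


Resilience = h_rebound / h_drop * 100
= 98.5 / 229 * 100
= 43.0%

43.0%


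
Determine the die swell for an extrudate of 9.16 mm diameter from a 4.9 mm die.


Die swell ratio = D_extrudate / D_die
= 9.16 / 4.9
= 1.869

Die swell = 1.869


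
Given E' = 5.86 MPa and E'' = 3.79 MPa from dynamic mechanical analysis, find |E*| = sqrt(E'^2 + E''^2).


|E*| = sqrt(E'^2 + E''^2)
= sqrt(5.86^2 + 3.79^2)
= sqrt(34.3396 + 14.3641)
= 6.979 MPa

6.979 MPa


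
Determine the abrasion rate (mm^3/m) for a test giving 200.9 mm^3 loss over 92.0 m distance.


Rate = volume_loss / distance
= 200.9 / 92.0
= 2.184 mm^3/m

2.184 mm^3/m


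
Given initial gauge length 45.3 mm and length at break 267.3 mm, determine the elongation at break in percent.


Elongation = (Lf - L0) / L0 * 100
= (267.3 - 45.3) / 45.3 * 100
= 222.0 / 45.3 * 100
= 490.1%

490.1%


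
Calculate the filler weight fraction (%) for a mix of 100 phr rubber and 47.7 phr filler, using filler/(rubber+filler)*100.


Filler % = filler / (rubber + filler) * 100
= 47.7 / (100 + 47.7) * 100
= 47.7 / 147.7 * 100
= 32.3%

32.3%


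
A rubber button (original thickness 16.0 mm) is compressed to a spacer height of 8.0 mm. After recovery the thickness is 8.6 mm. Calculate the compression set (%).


CS = (t0 - recovered) / (t0 - ts) * 100
= (16.0 - 8.6) / (16.0 - 8.0) * 100
= 7.4 / 8.0 * 100
= 92.5%

92.5%


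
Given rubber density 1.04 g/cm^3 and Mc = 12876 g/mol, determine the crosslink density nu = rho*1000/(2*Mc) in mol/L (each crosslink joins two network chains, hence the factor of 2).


nu = rho * 1000 / (2 * Mc)
nu = 1.04 * 1000 / (2 * 12876)
nu = 1040.0 / 25752
nu = 0.0404 mol/L

0.0404 mol/L


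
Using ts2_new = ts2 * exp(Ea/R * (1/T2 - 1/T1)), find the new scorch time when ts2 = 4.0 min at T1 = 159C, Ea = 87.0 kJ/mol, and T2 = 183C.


Convert temperatures: T1 = 159 + 273.15 = 432.15 K, T2 = 183 + 273.15 = 456.15 K
ts2_new = 4.0 * exp(87000 / 8.314 * (1/456.15 - 1/432.15))
1/T2 - 1/T1 = -1.2175e-04
ts2_new = 1.12 min

1.12 min


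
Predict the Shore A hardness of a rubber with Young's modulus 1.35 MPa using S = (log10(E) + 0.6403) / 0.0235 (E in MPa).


log10(E) = 0.0235*S - 0.6403  =>  S = (log10(E) + 0.6403) / 0.0235
log10(1.35) = 0.130334
S = (0.130334 + 0.6403) / 0.0235 = 0.770634 / 0.0235
S = 32.8

Shore A = 32.8


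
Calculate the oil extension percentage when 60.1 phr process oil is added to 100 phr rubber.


Oil % = oil / (100 + oil) * 100
= 60.1 / (100 + 60.1) * 100
= 60.1 / 160.1 * 100
= 37.54%

37.54%


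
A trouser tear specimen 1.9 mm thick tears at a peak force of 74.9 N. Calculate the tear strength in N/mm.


Tear strength = force / thickness
= 74.9 / 1.9
= 39.42 N/mm

39.42 N/mm


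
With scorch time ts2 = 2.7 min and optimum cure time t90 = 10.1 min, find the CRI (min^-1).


CRI = 100 / (t90 - ts2)
= 100 / (10.1 - 2.7)
= 100 / 7.4
= 13.51 min^-1

13.51 min^-1


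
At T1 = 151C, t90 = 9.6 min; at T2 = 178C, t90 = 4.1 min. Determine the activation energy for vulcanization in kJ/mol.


T1 = 424.15 K, T2 = 451.15 K
1/T1 - 1/T2 = 1.4110e-04
ln(t1/t2) = ln(9.6/4.1) = 0.8508
Ea = 8.314 * 0.8508 / 1.4110e-04 = 50130.4938 J/mol
Ea = 50.13 kJ/mol

50.13 kJ/mol


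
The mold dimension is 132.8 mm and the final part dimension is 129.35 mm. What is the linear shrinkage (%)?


Shrinkage = (mold - part) / mold * 100
= (132.8 - 129.35) / 132.8 * 100
= 3.45 / 132.8 * 100
= 2.6%

2.6%


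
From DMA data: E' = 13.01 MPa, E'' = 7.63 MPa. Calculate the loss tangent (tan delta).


tan delta = E'' / E'
= 7.63 / 13.01
= 0.5865

tan delta = 0.5865


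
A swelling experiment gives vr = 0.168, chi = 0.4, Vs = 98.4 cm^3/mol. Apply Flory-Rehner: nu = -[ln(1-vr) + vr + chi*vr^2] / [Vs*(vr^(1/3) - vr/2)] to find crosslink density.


ln(1 - vr) = ln(1 - 0.168) = -0.1839
Numerator = -((-0.1839) + 0.168 + 0.4 * 0.168^2) = 0.0046
Denominator = 98.4 * (0.168^(1/3) - 0.168/2) = 46.0300
nu = 0.0046 / 46.0300 = 1.0066e-04 mol/cm^3

1.0066e-04 mol/cm^3


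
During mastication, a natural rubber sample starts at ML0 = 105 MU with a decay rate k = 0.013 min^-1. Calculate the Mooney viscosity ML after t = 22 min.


ML = ML0 * exp(-k * t)
ML = 105 * exp(-0.013 * 22)
ML = 105 * 0.7513
ML = 78.88 MU

78.88 MU


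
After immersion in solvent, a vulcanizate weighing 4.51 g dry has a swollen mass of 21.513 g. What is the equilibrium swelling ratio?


Q = W_swollen / W_dry
Q = 21.513 / 4.51
Q = 4.77

Q = 4.77


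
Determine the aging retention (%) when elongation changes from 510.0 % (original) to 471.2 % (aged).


Retention = aged / original * 100
= 471.2 / 510.0 * 100
= 92.4%

92.4%


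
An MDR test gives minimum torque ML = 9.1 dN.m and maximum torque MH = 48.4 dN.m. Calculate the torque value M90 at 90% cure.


M90 = ML + 0.9 * (MH - ML)
M90 = 9.1 + 0.9 * (48.4 - 9.1)
M90 = 9.1 + 0.9 * 39.3
M90 = 44.47 dN.m

44.47 dN.m


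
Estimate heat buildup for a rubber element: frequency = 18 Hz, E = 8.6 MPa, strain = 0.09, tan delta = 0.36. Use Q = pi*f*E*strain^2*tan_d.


Q = pi * f * E * strain^2 * tan_d
= pi * 18 * 8.6 * 0.09^2 * 0.36
= pi * 18 * 8.6 * 0.0081 * 0.36
= 1.4181

Q = 1.4181


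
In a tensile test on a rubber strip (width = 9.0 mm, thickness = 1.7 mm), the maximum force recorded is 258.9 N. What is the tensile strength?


Area = width * thickness = 9.0 * 1.7 = 15.3 mm^2
TS = force / area = 258.9 / 15.3 = 16.92 MPa

16.92 MPa


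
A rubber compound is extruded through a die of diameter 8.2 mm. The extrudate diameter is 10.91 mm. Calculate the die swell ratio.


Die swell ratio = D_extrudate / D_die
= 10.91 / 8.2
= 1.33

Die swell = 1.33


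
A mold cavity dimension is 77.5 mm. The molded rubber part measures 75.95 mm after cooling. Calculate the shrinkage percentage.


Shrinkage = (mold - part) / mold * 100
= (77.5 - 75.95) / 77.5 * 100
= 1.55 / 77.5 * 100
= 2.0%

2.0%


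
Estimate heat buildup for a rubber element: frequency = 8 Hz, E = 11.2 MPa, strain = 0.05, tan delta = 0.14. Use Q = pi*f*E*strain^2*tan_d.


Q = pi * f * E * strain^2 * tan_d
= pi * 8 * 11.2 * 0.05^2 * 0.14
= pi * 8 * 11.2 * 0.0025 * 0.14
= 0.0985

Q = 0.0985


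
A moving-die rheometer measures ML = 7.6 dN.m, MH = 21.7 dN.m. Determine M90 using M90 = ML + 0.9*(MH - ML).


M90 = ML + 0.9 * (MH - ML)
M90 = 7.6 + 0.9 * (21.7 - 7.6)
M90 = 7.6 + 0.9 * 14.1
M90 = 20.29 dN.m

20.29 dN.m


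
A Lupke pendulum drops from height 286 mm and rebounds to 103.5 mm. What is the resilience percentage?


Resilience = h_rebound / h_drop * 100
= 103.5 / 286 * 100
= 36.2%

36.2%


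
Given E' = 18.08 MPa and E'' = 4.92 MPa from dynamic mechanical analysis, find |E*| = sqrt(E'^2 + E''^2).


|E*| = sqrt(E'^2 + E''^2)
= sqrt(18.08^2 + 4.92^2)
= sqrt(326.8864 + 24.2064)
= 18.737 MPa

18.737 MPa


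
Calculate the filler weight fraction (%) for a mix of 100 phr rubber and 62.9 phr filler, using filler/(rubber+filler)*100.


Filler % = filler / (rubber + filler) * 100
= 62.9 / (100 + 62.9) * 100
= 62.9 / 162.9 * 100
= 38.61%

38.61%


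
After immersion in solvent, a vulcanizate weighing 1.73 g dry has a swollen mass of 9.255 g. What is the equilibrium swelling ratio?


Q = W_swollen / W_dry
Q = 9.255 / 1.73
Q = 5.35

Q = 5.35


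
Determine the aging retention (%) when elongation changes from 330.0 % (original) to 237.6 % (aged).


Retention = aged / original * 100
= 237.6 / 330.0 * 100
= 72.0%

72.0%


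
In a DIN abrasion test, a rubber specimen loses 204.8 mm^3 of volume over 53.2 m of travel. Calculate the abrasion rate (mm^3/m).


Rate = volume_loss / distance
= 204.8 / 53.2
= 3.85 mm^3/m

3.85 mm^3/m


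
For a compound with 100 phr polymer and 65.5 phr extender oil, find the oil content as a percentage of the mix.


Oil % = oil / (100 + oil) * 100
= 65.5 / (100 + 65.5) * 100
= 65.5 / 165.5 * 100
= 39.58%

39.58%


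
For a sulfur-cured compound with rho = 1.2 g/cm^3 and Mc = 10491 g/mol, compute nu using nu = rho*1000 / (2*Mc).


nu = rho * 1000 / (2 * Mc)
nu = 1.2 * 1000 / (2 * 10491)
nu = 1200.0 / 20982
nu = 0.0572 mol/L

0.0572 mol/L


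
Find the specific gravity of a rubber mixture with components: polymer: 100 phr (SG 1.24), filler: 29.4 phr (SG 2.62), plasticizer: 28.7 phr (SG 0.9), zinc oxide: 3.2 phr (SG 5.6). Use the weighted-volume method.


Sum of weights = 161.3
Volume contributions:
  polymer: 100/1.24 = 80.6452
  filler: 29.4/2.62 = 11.2214
  plasticizer: 28.7/0.9 = 31.8889
  zinc oxide: 3.2/5.6 = 0.5714
Sum of volumes = 124.3269
SG = 161.3 / 124.3269 = 1.297

SG = 1.297


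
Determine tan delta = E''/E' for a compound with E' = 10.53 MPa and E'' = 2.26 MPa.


tan delta = E'' / E'
= 2.26 / 10.53
= 0.2146

tan delta = 0.2146


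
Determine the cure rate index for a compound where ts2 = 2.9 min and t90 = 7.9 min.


CRI = 100 / (t90 - ts2)
= 100 / (7.9 - 2.9)
= 100 / 5.0
= 20.0 min^-1

20.0 min^-1


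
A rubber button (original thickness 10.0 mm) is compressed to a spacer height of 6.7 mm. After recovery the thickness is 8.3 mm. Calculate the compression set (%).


CS = (t0 - recovered) / (t0 - ts) * 100
= (10.0 - 8.3) / (10.0 - 6.7) * 100
= 1.7 / 3.3 * 100
= 51.5%

51.5%


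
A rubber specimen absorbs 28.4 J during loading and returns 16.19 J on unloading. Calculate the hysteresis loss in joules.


Hysteresis loss = loading - unloading
= 28.4 - 16.19
= 12.21 J

12.21 J


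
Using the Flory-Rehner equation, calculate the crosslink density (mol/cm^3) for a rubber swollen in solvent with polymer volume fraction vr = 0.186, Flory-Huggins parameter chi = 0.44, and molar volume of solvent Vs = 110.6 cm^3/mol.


ln(1 - vr) = ln(1 - 0.186) = -0.2058
Numerator = -((-0.2058) + 0.186 + 0.44 * 0.186^2) = 0.0046
Denominator = 110.6 * (0.186^(1/3) - 0.186/2) = 52.8476
nu = 0.0046 / 52.8476 = 8.6526e-05 mol/cm^3

8.6526e-05 mol/cm^3


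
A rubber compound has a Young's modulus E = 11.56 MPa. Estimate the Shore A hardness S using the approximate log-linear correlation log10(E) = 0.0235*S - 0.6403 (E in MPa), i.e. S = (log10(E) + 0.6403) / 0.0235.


log10(E) = 0.0235*S - 0.6403  =>  S = (log10(E) + 0.6403) / 0.0235
log10(11.56) = 1.062958
S = (1.062958 + 0.6403) / 0.0235 = 1.703258 / 0.0235
S = 72.5

Shore A = 72.5


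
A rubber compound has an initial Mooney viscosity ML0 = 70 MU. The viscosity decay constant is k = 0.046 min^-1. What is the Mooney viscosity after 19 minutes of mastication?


ML = ML0 * exp(-k * t)
ML = 70 * exp(-0.046 * 19)
ML = 70 * 0.4173
ML = 29.21 MU

29.21 MU


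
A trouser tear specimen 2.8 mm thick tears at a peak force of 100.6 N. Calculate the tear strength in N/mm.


Tear strength = force / thickness
= 100.6 / 2.8
= 35.93 N/mm

35.93 N/mm


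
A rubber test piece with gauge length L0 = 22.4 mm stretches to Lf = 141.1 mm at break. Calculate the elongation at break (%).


Elongation = (Lf - L0) / L0 * 100
= (141.1 - 22.4) / 22.4 * 100
= 118.7 / 22.4 * 100
= 529.9%

529.9%


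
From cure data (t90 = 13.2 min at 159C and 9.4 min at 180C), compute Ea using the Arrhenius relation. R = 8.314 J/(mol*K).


T1 = 432.15 K, T2 = 453.15 K
1/T1 - 1/T2 = 1.0724e-04
ln(t1/t2) = ln(13.2/9.4) = 0.3395
Ea = 8.314 * 0.3395 / 1.0724e-04 = 26321.8336 J/mol
Ea = 26.32 kJ/mol

26.32 kJ/mol


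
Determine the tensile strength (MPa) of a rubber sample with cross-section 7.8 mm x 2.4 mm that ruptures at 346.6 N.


Area = width * thickness = 7.8 * 2.4 = 18.72 mm^2
TS = force / area = 346.6 / 18.72 = 18.51 MPa

18.51 MPa


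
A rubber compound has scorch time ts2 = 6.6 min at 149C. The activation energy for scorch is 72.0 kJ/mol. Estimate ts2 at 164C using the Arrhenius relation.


Convert temperatures: T1 = 149 + 273.15 = 422.15 K, T2 = 164 + 273.15 = 437.15 K
ts2_new = 6.6 * exp(72000 / 8.314 * (1/437.15 - 1/422.15))
1/T2 - 1/T1 = -8.1282e-05
ts2_new = 3.26 min

3.26 min


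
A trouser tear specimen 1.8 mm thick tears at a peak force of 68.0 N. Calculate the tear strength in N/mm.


Tear strength = force / thickness
= 68.0 / 1.8
= 37.78 N/mm

37.78 N/mm


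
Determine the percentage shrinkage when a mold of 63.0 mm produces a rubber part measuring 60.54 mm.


Shrinkage = (mold - part) / mold * 100
= (63.0 - 60.54) / 63.0 * 100
= 2.46 / 63.0 * 100
= 3.9%

3.9%


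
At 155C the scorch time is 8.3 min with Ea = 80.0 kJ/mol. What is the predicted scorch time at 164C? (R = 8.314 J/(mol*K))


Convert temperatures: T1 = 155 + 273.15 = 428.15 K, T2 = 164 + 273.15 = 437.15 K
ts2_new = 8.3 * exp(80000 / 8.314 * (1/437.15 - 1/428.15))
1/T2 - 1/T1 = -4.8086e-05
ts2_new = 5.23 min

5.23 min


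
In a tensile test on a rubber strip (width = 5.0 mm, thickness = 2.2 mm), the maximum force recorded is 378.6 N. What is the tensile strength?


Area = width * thickness = 5.0 * 2.2 = 11.0 mm^2
TS = force / area = 378.6 / 11.0 = 34.42 MPa

34.42 MPa


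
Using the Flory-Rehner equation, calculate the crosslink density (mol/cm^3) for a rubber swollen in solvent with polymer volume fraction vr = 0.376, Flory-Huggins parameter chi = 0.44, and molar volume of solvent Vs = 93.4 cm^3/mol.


ln(1 - vr) = ln(1 - 0.376) = -0.4716
Numerator = -((-0.4716) + 0.376 + 0.44 * 0.376^2) = 0.0334
Denominator = 93.4 * (0.376^(1/3) - 0.376/2) = 49.8537
nu = 0.0334 / 49.8537 = 6.6995e-04 mol/cm^3

6.6995e-04 mol/cm^3


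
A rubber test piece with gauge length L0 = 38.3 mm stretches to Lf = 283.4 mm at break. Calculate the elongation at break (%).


Elongation = (Lf - L0) / L0 * 100
= (283.4 - 38.3) / 38.3 * 100
= 245.1 / 38.3 * 100
= 639.9%

639.9%


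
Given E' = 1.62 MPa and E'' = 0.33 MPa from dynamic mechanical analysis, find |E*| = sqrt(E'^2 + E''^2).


|E*| = sqrt(E'^2 + E''^2)
= sqrt(1.62^2 + 0.33^2)
= sqrt(2.6244 + 0.1089)
= 1.653 MPa

1.653 MPa


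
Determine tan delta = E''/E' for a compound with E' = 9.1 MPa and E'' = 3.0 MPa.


tan delta = E'' / E'
= 3.0 / 9.1
= 0.3297

tan delta = 0.3297


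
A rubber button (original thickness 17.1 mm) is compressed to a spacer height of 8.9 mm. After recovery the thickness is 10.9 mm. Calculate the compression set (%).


CS = (t0 - recovered) / (t0 - ts) * 100
= (17.1 - 10.9) / (17.1 - 8.9) * 100
= 6.2 / 8.2 * 100
= 75.6%

75.6%


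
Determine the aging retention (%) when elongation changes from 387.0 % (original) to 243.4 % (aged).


Retention = aged / original * 100
= 243.4 / 387.0 * 100
= 62.9%

62.9%


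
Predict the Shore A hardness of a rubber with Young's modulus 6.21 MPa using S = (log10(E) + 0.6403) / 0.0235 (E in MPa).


log10(E) = 0.0235*S - 0.6403  =>  S = (log10(E) + 0.6403) / 0.0235
log10(6.21) = 0.793092
S = (0.793092 + 0.6403) / 0.0235 = 1.433392 / 0.0235
S = 61.0

Shore A = 61.0


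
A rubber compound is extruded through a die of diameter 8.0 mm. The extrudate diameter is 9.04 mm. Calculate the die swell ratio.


Die swell ratio = D_extrudate / D_die
= 9.04 / 8.0
= 1.13

Die swell = 1.13


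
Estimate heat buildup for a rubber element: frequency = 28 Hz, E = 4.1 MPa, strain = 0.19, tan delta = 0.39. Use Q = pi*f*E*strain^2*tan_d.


Q = pi * f * E * strain^2 * tan_d
= pi * 28 * 4.1 * 0.19^2 * 0.39
= pi * 28 * 4.1 * 0.0361 * 0.39
= 5.0777

Q = 5.0777


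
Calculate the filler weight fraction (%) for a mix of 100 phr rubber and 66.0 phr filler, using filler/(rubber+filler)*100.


Filler % = filler / (rubber + filler) * 100
= 66.0 / (100 + 66.0) * 100
= 66.0 / 166.0 * 100
= 39.76%

39.76%


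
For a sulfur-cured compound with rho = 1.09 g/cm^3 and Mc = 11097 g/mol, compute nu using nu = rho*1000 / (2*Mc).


nu = rho * 1000 / (2 * Mc)
nu = 1.09 * 1000 / (2 * 11097)
nu = 1090.0 / 22194
nu = 0.0491 mol/L

0.0491 mol/L


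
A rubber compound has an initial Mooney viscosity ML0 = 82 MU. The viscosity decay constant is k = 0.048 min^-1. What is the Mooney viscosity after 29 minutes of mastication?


ML = ML0 * exp(-k * t)
ML = 82 * exp(-0.048 * 29)
ML = 82 * 0.2486
ML = 20.38 MU

20.38 MU


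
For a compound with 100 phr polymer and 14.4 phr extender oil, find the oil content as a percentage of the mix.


Oil % = oil / (100 + oil) * 100
= 14.4 / (100 + 14.4) * 100
= 14.4 / 114.4 * 100
= 12.59%

12.59%


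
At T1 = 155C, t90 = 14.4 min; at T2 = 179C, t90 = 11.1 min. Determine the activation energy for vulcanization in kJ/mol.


T1 = 428.15 K, T2 = 452.15 K
1/T1 - 1/T2 = 1.2397e-04
ln(t1/t2) = ln(14.4/11.1) = 0.2603
Ea = 8.314 * 0.2603 / 1.2397e-04 = 17455.1357 J/mol
Ea = 17.46 kJ/mol

17.46 kJ/mol


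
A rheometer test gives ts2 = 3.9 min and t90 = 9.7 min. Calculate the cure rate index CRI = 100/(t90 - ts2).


CRI = 100 / (t90 - ts2)
= 100 / (9.7 - 3.9)
= 100 / 5.8
= 17.24 min^-1

17.24 min^-1


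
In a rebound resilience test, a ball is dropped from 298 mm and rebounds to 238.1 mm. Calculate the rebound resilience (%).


Resilience = h_rebound / h_drop * 100
= 238.1 / 298 * 100
= 79.9%

79.9%


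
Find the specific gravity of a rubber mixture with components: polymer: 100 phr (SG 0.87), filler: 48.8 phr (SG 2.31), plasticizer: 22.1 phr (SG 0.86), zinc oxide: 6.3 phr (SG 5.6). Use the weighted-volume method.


Sum of weights = 177.2
Volume contributions:
  polymer: 100/0.87 = 114.9425
  filler: 48.8/2.31 = 21.1255
  plasticizer: 22.1/0.86 = 25.6977
  zinc oxide: 6.3/5.6 = 1.1250
Sum of volumes = 162.8907
SG = 177.2 / 162.8907 = 1.088

SG = 1.088


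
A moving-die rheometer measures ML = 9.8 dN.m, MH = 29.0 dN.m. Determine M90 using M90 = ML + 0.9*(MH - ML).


M90 = ML + 0.9 * (MH - ML)
M90 = 9.8 + 0.9 * (29.0 - 9.8)
M90 = 9.8 + 0.9 * 19.2
M90 = 27.08 dN.m

27.08 dN.m


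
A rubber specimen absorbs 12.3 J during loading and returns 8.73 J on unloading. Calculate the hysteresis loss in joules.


Hysteresis loss = loading - unloading
= 12.3 - 8.73
= 3.57 J

3.57 J


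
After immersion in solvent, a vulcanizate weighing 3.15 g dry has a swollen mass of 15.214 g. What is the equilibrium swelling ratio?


Q = W_swollen / W_dry
Q = 15.214 / 3.15
Q = 4.83

Q = 4.83


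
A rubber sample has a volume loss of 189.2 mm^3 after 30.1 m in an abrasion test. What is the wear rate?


Rate = volume_loss / distance
= 189.2 / 30.1
= 6.286 mm^3/m

6.286 mm^3/m


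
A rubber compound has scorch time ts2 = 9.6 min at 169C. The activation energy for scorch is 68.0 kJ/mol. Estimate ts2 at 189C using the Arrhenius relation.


Convert temperatures: T1 = 169 + 273.15 = 442.15 K, T2 = 189 + 273.15 = 462.15 K
ts2_new = 9.6 * exp(68000 / 8.314 * (1/462.15 - 1/442.15))
1/T2 - 1/T1 = -9.7876e-05
ts2_new = 4.31 min

4.31 min


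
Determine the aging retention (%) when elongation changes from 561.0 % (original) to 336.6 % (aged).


Retention = aged / original * 100
= 336.6 / 561.0 * 100
= 60.0%

60.0%
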